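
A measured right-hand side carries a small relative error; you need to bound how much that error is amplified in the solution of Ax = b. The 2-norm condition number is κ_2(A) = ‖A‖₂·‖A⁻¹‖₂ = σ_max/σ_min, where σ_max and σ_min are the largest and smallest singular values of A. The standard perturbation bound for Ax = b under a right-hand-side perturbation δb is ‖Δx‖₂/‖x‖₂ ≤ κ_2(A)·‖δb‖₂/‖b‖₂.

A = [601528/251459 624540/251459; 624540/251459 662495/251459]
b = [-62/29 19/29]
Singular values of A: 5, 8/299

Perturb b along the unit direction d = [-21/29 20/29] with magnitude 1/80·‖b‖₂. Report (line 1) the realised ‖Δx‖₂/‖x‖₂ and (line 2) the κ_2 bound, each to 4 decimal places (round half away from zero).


0.0140
2.3359

from the listed singular values, σ₁ = 5, σ_n = 8/299
κ_2(A) = 5 / (8/299) = 186.8750
bound on ‖Δx‖/‖x‖: κ·ε = 186.8750·1/80 = 2.3359
solve Ax = b  →  x = [-54.2672 51.4069]
‖b‖ = 2.2361, ‖x‖ = 74.7503
δb = ε·‖b‖·d = [-0.0202 0.0193]; solving A·Δx = δb gives ‖Δx‖ = 1.0447
relative error = 0.0140
realised/bound (from unrounded values) ≈ 0.0060


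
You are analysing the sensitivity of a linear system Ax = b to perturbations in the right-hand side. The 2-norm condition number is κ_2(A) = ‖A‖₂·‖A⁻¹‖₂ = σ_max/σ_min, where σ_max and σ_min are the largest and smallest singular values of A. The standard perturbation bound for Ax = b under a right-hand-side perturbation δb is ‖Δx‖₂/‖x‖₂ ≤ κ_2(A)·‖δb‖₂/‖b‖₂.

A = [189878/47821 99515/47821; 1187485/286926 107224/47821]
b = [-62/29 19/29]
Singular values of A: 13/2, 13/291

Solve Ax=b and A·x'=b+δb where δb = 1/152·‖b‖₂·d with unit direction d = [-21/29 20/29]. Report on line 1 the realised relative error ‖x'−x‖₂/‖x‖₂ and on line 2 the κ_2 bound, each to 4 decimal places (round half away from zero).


from the listed singular values, σ₁ = 13/2, σ_n = 13/291
κ_2(A) = (13/2) / (13/291) = 145.5000
κ_2(A)·‖δb‖/‖b‖ = 0.9572
solve Ax = b  →  x = [-21.2036 39.4299]
‖b‖ = 2.2361, ‖x‖ = 44.7695
with δb = [-0.0107 0.0101], A·Δx = δb → ‖Δx‖ = 0.3293
relative error = 0.0074
realised/bound (from unrounded values) ≈ 0.0077

0.0074
0.9572


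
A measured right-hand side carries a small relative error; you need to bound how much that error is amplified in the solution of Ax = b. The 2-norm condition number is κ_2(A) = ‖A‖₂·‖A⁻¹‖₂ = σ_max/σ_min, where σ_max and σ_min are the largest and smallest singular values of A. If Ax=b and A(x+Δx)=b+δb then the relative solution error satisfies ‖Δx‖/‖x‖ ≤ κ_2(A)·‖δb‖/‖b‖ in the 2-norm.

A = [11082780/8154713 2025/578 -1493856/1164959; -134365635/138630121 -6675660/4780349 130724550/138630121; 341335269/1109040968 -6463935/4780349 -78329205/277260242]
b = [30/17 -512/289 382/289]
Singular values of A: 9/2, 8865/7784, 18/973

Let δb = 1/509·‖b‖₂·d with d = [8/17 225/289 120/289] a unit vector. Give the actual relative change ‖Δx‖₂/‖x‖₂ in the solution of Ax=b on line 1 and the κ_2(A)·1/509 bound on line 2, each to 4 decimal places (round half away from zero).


0.1658
0.4779

largest singular value 9/2, smallest 18/973
condition number: (9/2) ÷ (18/973) = 243.2500
perturbation bound = 243.2500·1/509 = 0.4779
solve Ax = b  →  x = [1.2735 -0.4343 -1.2129]
‖b‖₂ = 2.8284 and ‖x‖₂ = 1.8115
with δb = [0.0026 0.0043 0.0023], A·Δx = δb → ‖Δx‖ = 0.3004
dividing the unrounded norms, ‖Δx‖/‖x‖ = 0.1658
realised/bound (from unrounded values) ≈ 0.3470


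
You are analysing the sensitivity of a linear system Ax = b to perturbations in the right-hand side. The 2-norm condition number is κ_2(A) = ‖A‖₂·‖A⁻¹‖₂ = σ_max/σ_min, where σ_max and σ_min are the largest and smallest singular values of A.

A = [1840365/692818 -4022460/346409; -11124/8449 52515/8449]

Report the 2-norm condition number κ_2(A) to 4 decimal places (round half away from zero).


AᵀA = [14598594441/1660888516 -16205531490/415222129; -16205531490/415222129 72027988425/415222129]; tr = 180077661/988036, det = 1476225/988036
λ_max, λ_min = (180077661/988036 ± √32422129737454521/976215137296)/2 = 729/4, 2025/247009
σ_max=√(729/4)=(27/2), σ_min=√(2025/247009)=(45/497) → κ = 149.1000

149.1000


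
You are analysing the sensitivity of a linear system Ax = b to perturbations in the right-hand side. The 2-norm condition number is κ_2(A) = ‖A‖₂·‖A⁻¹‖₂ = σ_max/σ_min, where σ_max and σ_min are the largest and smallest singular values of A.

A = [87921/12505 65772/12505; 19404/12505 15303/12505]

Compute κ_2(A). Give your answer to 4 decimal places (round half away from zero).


M = AᵀA = [4822497/93025 3616704/93025; 3616704/93025 2712753/93025]. tr(M)=301410/3721, det(M)=729/3721
eigenvalues of AᵀA: λ = (tr ± √(tr²−4·det))/2 = 81, 9/3721
κ = σ_max/σ_min = 9/(3/61) = 183.0000

183.0000


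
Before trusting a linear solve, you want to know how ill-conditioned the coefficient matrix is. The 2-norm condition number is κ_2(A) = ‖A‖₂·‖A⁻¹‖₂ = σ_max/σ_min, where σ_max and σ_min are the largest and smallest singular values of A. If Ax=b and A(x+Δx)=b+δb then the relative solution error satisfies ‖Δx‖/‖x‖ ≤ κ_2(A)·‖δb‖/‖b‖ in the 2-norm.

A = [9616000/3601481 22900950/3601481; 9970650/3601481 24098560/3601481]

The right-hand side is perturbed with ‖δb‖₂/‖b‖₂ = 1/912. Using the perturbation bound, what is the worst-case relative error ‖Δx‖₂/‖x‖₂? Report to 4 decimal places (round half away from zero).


0.4190

form AᵀA = [228158522500/15422907721 547555104000/15422907721; 547555104000/15422907721 1314142812100/15422907721] with trace 9126043400/91259809 and determinant 6250000/91259809
char-poly roots: 100 and 62500/91259809
κ = σ_max/σ_min = 10/(250/9553) = 382.1200
worst-case relative error ≤ 382.1200 × 1/912 = 0.4190


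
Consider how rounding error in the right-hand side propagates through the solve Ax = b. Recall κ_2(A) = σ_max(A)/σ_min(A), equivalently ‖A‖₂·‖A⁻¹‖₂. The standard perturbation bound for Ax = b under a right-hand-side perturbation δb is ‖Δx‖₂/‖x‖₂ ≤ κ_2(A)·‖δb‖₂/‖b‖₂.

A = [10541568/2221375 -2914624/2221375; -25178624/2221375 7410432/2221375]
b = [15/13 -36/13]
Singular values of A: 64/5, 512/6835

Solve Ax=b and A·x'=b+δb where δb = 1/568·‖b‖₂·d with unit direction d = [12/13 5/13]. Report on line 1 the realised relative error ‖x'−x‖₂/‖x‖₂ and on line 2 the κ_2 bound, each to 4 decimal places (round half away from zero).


largest singular value 64/5, smallest 512/6835
κ_2(A) = (64/5) / (512/6835) = 170.8750
bound on ‖Δx‖/‖x‖: κ·ε = 170.8750·1/568 = 0.3008
solve Ax = b  →  x = [0.2250 -0.0656]
2-norm of b is 3.0000; of x, 0.2344
re-solving with b+δb shifts x by Δx of norm 0.0705
realised ‖Δx‖/‖x‖ = 0.3008
tightness: 0.3008 against a bound of 0.3008; the bound is attained (ratio 1)

0.3008
0.3008


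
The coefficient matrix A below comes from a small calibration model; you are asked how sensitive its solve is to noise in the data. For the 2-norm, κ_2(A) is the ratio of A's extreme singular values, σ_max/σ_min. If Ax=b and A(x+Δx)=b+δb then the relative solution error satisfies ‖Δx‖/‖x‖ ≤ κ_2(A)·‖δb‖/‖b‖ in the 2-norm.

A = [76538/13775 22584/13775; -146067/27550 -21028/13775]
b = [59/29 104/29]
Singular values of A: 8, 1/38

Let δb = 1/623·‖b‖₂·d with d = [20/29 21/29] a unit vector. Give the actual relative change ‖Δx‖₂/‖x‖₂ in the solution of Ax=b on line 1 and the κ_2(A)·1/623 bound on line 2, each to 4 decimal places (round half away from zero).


largest singular value 8, smallest 1/38
κ_2(A) = 8 / (1/38) = 304.0000
perturbation bound = 304.0000·1/623 = 0.4880
solve Ax = b  →  x = [-42.6800 145.8850]
‖b‖₂ = 4.1231 and ‖x‖₂ = 152.0001
Δx = A⁻¹·δb where δb = 1/623·4.1231·d; ‖Δx‖ = 0.2515
dividing the unrounded norms, ‖Δx‖/‖x‖ = 0.0017
tightness: 0.0017 against a bound of 0.4880 (unrounded ratio ≈ 0.0034)

0.0017
0.4880


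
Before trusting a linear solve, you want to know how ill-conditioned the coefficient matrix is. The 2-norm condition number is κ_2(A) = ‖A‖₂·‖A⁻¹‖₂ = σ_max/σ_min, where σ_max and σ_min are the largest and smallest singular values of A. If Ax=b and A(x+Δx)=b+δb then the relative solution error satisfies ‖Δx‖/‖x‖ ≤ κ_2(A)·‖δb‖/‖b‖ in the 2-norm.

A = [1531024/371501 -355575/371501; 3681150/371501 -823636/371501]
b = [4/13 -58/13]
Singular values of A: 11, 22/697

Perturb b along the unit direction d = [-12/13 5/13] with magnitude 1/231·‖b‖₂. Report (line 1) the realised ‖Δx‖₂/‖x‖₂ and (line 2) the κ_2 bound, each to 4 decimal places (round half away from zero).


0.0097
1.5087

from the listed singular values, σ₁ = 11, σ_n = 22/697
κ = σ_max/σ_min = 11/(22/697) = 348.5000
worst-case relative error ≤ 348.5000 × 1/231 = 1.5087
solve Ax = b  →  x = [-14.2639 -61.7384]
‖b‖₂ = 4.4721 and ‖x‖₂ = 63.3647
re-solving with b+δb shifts x by Δx of norm 0.6134
realised ‖Δx‖/‖x‖ = 0.0097
tightness: 0.0097 against a bound of 1.5087 (unrounded ratio ≈ 0.0064)


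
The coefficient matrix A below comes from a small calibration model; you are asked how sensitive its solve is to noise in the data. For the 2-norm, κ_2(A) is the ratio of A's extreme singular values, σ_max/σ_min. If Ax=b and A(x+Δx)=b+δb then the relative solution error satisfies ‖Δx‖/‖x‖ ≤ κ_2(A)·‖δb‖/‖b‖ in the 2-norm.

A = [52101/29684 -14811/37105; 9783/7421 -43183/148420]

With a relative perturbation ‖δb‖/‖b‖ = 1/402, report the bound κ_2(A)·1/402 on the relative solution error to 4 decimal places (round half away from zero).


0.8104

form AᵀA = [4245827625/881139856 -59706360/55071241; -59706360/55071241 214984921/881139856] with trace 1326833/262088 and determinant 2025/8386816
solving λ² − 1326833/262088·λ + 2025/8386816 = 0 gives λ = 81/16, 25/524176
κ = σ_max/σ_min = (9/4)/(5/724) = 325.8000
bound on ‖Δx‖/‖x‖: κ·ε = 325.8000·1/402 = 0.8104


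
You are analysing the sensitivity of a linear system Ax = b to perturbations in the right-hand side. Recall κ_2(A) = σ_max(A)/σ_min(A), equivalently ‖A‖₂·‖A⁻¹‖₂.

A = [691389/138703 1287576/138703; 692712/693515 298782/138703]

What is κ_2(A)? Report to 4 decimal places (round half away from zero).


79.6000

M = AᵀA = [7394597649/286117225 2770998984/57223445; 2770998984/57223445 1039335300/11444689]. tr(M)=115494741/990025, det(M)=2125764/990025
λ_max, λ_min = (115494741/990025 ± √13330616960640681/980149500625)/2 = 2916/25, 729/39601
κ_2(A) = √(λ_max/λ_min) = √((2916/25) / (729/39601)) = 79.6000


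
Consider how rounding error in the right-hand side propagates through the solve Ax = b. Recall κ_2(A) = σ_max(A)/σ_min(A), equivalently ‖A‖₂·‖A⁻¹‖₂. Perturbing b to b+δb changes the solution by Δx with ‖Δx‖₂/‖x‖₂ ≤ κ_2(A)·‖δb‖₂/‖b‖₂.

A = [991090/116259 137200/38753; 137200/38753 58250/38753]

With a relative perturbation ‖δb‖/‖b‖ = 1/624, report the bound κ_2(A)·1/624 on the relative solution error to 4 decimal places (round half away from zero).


0.5733

form AᵀA = [88590303700/1039704237 12304096000/346568079; 12304096000/346568079 1708992500/115522693] with trace 7997787400/79977249 and determinant 6250000/79977249
eigenvalues of AᵀA: λ = (tr ± √(tr²−4·det))/2 = 100, 62500/79977249
so κ_2 = √(100 / (62500/79977249)) = 357.7200
perturbation bound = 357.7200·1/624 = 0.5733


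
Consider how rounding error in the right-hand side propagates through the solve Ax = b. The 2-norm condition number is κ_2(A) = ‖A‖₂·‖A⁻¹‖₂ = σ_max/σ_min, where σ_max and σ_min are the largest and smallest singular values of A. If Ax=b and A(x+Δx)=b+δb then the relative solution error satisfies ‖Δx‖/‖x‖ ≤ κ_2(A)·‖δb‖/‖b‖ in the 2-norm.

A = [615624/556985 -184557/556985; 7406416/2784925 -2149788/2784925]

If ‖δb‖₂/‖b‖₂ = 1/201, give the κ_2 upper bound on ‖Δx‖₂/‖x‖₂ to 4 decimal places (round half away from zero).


1.5987

M = AᵀA = [380649826624/45892350625 -111021699432/45892350625; -111021699432/45892350625 32385329001/45892350625]. tr(M)=660856249/73427761, det(M)=57600/73427761
eigenvalues of AᵀA: λ = (tr ± √(tr²−4·det))/2 = 9, 6400/73427761
so κ_2 = √(9 / (6400/73427761)) = 321.3375
κ_2(A)·‖δb‖/‖b‖ = 1.5987


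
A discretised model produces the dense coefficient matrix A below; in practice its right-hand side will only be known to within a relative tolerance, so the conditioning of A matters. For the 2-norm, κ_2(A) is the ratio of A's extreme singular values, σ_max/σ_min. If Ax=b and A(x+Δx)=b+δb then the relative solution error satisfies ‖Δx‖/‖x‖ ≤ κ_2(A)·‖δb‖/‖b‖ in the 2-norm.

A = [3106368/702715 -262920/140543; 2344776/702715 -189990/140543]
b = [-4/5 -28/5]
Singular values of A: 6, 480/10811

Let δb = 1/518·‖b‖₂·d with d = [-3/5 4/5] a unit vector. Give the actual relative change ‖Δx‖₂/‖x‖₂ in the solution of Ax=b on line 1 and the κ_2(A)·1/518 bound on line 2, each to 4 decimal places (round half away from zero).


0.0027
0.2609

σ_max = 6, σ_min = 480/10811
condition number: 6 ÷ (480/10811) = 135.1375
perturbation bound = 135.1375·1/518 = 0.2609
solve Ax = b  →  x = [-35.2660 -82.9051]
2-norm of b is 5.6569; of x, 90.0941
Δx = A⁻¹·δb where δb = 1/518·5.6569·d; ‖Δx‖ = 0.2460
relative error = 0.0027
tightness: 0.0027 against a bound of 0.2609 (unrounded ratio ≈ 0.0105)


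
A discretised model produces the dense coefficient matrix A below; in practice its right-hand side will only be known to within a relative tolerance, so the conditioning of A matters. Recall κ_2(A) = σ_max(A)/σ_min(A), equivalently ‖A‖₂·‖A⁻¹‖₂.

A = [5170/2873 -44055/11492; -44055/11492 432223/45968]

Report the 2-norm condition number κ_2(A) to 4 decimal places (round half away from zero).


54.4000

M = AᵀA = [14014825/781456 -134235585/3125824; -134235585/3125824 1289172841/12503296]. tr(M)=8955089/73984, det(M)=366025/73984
solving λ² − 8955089/73984·λ + 366025/73984 = 0 gives λ = 121, 3025/73984
so κ_2 = √(121 / (3025/73984)) = 54.4000


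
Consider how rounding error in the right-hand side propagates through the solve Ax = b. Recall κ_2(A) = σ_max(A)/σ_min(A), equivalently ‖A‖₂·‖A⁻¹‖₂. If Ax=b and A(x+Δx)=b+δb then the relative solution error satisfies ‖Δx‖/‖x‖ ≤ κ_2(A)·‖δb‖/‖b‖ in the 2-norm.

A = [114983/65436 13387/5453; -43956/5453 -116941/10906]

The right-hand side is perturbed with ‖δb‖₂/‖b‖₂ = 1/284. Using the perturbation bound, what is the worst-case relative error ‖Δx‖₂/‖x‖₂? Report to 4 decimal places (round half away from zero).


0.7025

form AᵀA = [173377633/2547216 19262837/212268; 19262837/212268 8561597/70756] with trace 481595125/2547216 and determinant 9150625/10188864
eigenvalues of AᵀA: λ = (tr ± √(tr²−4·det))/2 = 3025/16, 3025/636804
so κ_2 = √((3025/16) / (3025/636804)) = 199.5000
worst-case relative error ≤ 199.5000 × 1/284 = 0.7025


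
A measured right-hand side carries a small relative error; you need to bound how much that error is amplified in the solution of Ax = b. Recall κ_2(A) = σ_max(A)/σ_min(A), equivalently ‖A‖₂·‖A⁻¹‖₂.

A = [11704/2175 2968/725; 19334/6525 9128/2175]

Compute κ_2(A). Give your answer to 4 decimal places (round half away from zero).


6.7500

M = AᵀA = [64266244/1703025 3912944/113535; 3912944/113535 6504064/189225]. tr(M)=29204/405, det(M)=614656/5625
solving λ² − 29204/405·λ + 614656/5625 = 0 gives λ = 1764/25, 3136/2025
so κ_2 = √((1764/25) / (3136/2025)) = 6.7500


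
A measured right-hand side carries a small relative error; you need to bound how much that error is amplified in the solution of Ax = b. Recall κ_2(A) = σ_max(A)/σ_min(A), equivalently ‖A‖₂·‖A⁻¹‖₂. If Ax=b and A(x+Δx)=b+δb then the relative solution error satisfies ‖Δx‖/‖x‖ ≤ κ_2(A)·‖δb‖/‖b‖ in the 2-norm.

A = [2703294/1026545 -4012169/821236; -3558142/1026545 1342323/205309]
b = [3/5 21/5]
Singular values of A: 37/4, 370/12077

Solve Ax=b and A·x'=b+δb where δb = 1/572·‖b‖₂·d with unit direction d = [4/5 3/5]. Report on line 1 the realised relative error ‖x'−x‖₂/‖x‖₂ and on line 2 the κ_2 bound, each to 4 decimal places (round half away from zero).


σ_max = 37/4, σ_min = 370/12077
condition number: (37/4) ÷ (370/12077) = 301.9250
κ_2(A)·‖δb‖/‖b‖ = 0.5278
solve Ax = b  →  x = [86.2488 46.3669]
‖b‖ = 4.2426, ‖x‖ = 97.9222
re-solving with b+δb shifts x by Δx of norm 0.2421
dividing the unrounded norms, ‖Δx‖/‖x‖ = 0.0025
so the bound overstates the realised error by a factor of ≈ 213.4944 (computed from the unrounded values)

0.0025
0.5278


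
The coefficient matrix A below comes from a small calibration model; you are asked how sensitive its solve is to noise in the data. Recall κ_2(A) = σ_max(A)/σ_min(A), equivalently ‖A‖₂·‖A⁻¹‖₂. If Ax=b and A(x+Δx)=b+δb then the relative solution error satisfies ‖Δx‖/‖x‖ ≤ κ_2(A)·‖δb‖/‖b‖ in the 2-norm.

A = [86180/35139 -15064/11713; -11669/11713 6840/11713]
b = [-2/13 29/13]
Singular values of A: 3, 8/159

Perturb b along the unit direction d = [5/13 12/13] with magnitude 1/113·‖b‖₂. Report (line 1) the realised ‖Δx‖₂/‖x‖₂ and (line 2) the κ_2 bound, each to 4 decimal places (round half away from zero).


0.0099
0.5277

from the listed singular values, σ₁ = 3, σ_n = 8/159
condition number: 3 ÷ (8/159) = 59.6250
perturbation bound = 59.6250·1/113 = 0.5277
solve Ax = b  →  x = [18.4118 35.2304]
2-norm of b is 2.2361; of x, 39.7514
Δx = A⁻¹·δb where δb = 1/113·2.2361·d; ‖Δx‖ = 0.3933
realised ‖Δx‖/‖x‖ = 0.0099
realised/bound (from unrounded values) ≈ 0.0188


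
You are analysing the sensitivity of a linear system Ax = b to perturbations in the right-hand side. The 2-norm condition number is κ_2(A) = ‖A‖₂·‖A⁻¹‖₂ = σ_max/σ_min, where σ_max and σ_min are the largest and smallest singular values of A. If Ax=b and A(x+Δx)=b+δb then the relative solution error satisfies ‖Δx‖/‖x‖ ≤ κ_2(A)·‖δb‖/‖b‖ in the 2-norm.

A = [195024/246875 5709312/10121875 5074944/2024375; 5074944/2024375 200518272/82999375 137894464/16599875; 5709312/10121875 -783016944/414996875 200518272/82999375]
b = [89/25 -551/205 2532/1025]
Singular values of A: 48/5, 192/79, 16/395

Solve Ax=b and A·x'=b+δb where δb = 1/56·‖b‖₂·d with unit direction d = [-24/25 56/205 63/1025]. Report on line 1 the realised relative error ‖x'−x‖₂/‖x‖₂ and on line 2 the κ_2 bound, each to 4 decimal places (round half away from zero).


0.0228
4.2321

σ_max = 48/5, σ_min = 16/395
κ_2(A) = (48/5) / (16/395) = 237.0000
bound on ‖Δx‖/‖x‖: κ·ε = 237.0000·1/56 = 4.2321
solve Ax = b  →  x = [94.7708 -7.2957 -26.8022]
‖b‖₂ = 5.0990 and ‖x‖₂ = 98.7578
δb = ε·‖b‖·d = [-0.0874 0.0249 0.0056]; solving A·Δx = δb gives ‖Δx‖ = 2.2479
dividing the unrounded norms, ‖Δx‖/‖x‖ = 0.0228
tightness: 0.0228 against a bound of 4.2321 (unrounded ratio ≈ 0.0054)


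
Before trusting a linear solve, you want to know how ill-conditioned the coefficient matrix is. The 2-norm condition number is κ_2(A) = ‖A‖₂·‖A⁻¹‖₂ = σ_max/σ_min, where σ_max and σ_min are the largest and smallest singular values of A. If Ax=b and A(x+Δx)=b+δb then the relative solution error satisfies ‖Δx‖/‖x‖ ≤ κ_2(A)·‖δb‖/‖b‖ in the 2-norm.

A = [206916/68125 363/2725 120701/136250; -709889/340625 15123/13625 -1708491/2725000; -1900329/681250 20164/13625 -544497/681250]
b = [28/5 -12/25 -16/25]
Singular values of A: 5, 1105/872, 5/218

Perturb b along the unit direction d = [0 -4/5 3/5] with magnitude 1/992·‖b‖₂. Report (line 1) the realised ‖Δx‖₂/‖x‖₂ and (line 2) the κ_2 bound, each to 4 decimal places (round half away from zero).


largest singular value 5, smallest 5/218
condition number: 5 ÷ (5/218) = 218.0000
perturbation bound = 218.0000·1/992 = 0.2198
solve Ax = b  →  x = [1.5858 2.8063 0.4625]
‖b‖ = 5.6569, ‖x‖ = 3.2564
Δx = A⁻¹·δb where δb = 1/992·5.6569·d; ‖Δx‖ = 0.2486
relative error = 0.0764
so the bound overstates the realised error by a factor of ≈ 2.8782 (computed from the unrounded values)

0.0764
0.2198


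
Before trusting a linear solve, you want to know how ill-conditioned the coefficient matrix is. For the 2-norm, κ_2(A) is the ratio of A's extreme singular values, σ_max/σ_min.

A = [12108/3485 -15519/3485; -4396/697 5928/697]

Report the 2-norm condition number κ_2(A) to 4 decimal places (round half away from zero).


98.4000

form AᵀA = [2178976/42025 -2904468/42025; -2904468/42025 3873249/42025] with trace 242089/1681 and determinant 3600/1681
solving λ² − 242089/1681·λ + 3600/1681 = 0 gives λ = 144, 25/1681
κ = σ_max/σ_min = 12/(5/41) = 98.4000


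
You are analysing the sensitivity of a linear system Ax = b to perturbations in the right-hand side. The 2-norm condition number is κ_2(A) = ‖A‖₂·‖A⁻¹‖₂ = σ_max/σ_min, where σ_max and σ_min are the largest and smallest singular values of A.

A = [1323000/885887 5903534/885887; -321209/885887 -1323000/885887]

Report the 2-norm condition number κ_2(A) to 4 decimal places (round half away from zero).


M = AᵀA = [1102620001/466862449 4899069000/466862449; 4899069000/466862449 21773969476/466862449]. tr(M)=13608917/277729, det(M)=9604/277729
eigenvalues of AᵀA: λ = (tr ± √(tr²−4·det))/2 = 49, 196/277729
so κ_2 = √(49 / (196/277729)) = 263.5000

263.5000


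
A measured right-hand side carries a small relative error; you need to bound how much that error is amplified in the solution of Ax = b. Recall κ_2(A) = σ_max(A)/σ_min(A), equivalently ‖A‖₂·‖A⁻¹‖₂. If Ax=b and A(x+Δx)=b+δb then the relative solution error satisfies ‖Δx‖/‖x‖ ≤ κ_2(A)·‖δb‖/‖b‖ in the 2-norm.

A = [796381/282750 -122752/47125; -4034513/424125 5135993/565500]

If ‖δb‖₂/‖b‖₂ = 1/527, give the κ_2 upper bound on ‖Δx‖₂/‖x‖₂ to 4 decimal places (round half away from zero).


form AᵀA = [113307495781/1151244900 -1438775233/15349932; -1438775233/15349932 45677158081/511664400] with trace 1027734133/5475600 and determinant 352275361/547560000
solving λ² − 1027734133/5475600·λ + 352275361/547560000 = 0 gives λ = 18769/100, 18769/5475600
κ = σ_max/σ_min = (137/10)/(137/2340) = 234.0000
worst-case relative error ≤ 234.0000 × 1/527 = 0.4440

0.4440


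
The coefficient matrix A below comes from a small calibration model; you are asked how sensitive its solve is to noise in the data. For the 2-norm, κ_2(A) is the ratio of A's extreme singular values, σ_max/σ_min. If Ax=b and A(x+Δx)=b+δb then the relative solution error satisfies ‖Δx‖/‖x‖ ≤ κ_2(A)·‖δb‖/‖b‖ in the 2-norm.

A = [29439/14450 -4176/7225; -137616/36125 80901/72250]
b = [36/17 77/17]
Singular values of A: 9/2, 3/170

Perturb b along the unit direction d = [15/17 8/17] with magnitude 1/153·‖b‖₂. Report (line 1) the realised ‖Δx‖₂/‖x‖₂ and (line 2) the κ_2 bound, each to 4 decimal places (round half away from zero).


largest singular value 9/2, smallest 3/170
κ_2(A) = (9/2) / (3/170) = 255.0000
bound on ‖Δx‖/‖x‖: κ·ε = 255.0000·1/153 = 1.6667
solve Ax = b  →  x = [62.8267 217.7867]
‖b‖₂ = 5.0000 and ‖x‖₂ = 226.6676
δb = ε·‖b‖·d = [0.0288 0.0154]; solving A·Δx = δb gives ‖Δx‖ = 1.8519
dividing the unrounded norms, ‖Δx‖/‖x‖ = 0.0082
so the bound overstates the realised error by a factor of ≈ 204.0009 (computed from the unrounded values)

0.0082
1.6667


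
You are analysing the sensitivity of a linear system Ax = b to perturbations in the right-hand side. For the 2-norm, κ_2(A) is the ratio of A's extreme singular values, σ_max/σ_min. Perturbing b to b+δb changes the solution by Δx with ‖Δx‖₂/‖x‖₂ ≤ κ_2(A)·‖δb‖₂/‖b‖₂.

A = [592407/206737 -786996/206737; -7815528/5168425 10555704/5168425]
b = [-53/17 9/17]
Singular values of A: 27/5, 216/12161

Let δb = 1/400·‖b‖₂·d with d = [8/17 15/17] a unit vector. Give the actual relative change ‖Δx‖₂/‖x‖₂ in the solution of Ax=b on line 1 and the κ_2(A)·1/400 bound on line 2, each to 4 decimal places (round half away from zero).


0.0079
0.7601

from the listed singular values, σ₁ = 27/5, σ_n = 216/12161
condition number: (27/5) ÷ (216/12161) = 304.0250
perturbation bound = 304.0250·1/400 = 0.7601
solve Ax = b  →  x = [-45.3741 -33.3361]
‖b‖ = 3.1623, ‖x‖ = 56.3037
Δx = A⁻¹·δb where δb = 1/400·3.1623·d; ‖Δx‖ = 0.4451
dividing the unrounded norms, ‖Δx‖/‖x‖ = 0.0079
realised/bound (from unrounded values) ≈ 0.0104


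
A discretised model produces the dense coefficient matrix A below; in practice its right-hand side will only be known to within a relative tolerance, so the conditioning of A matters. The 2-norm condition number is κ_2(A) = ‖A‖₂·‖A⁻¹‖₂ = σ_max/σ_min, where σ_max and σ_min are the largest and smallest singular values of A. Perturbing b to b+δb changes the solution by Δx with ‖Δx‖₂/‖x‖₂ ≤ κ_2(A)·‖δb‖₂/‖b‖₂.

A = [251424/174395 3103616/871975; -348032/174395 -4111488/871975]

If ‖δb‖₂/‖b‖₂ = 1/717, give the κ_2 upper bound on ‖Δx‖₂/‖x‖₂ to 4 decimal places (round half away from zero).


M = AᵀA = [7373612032/1216544641 88450117632/6082723205; 88450117632/6082723205 1061470633984/30413616025]. tr(M)=7371662336/179962225, det(M)=16777216/179962225
char-poly roots: 1024/25 and 16384/7198489
κ_2(A) = √(λ_max/λ_min) = √((1024/25) / (16384/7198489)) = 134.1500
κ_2(A)·‖δb‖/‖b‖ = 0.1871

0.1871


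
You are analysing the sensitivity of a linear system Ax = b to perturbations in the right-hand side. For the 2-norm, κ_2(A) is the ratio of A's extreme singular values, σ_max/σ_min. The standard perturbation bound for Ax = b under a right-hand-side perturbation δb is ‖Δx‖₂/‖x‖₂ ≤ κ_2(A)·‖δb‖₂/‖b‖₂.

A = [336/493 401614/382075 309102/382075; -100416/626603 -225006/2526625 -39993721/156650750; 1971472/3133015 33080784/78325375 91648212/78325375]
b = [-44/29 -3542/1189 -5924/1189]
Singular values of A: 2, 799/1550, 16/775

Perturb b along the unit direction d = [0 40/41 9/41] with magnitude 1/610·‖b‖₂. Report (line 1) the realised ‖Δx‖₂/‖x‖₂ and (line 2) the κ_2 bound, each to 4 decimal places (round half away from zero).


0.0025
0.1588

from the listed singular values, σ₁ = 2, σ_n = 16/775
condition number: 2 ÷ (16/775) = 96.8750
bound on ‖Δx‖/‖x‖: κ·ε = 96.8750·1/610 = 0.1588
solve Ax = b  →  x = [170.0147 -52.6608 -76.6809]
‖b‖ = 6.0000, ‖x‖ = 193.7992
Δx = A⁻¹·δb where δb = 1/610·6.0000·d; ‖Δx‖ = 0.4764
relative error = 0.0025
tightness: 0.0025 against a bound of 0.1588 (unrounded ratio ≈ 0.0155)


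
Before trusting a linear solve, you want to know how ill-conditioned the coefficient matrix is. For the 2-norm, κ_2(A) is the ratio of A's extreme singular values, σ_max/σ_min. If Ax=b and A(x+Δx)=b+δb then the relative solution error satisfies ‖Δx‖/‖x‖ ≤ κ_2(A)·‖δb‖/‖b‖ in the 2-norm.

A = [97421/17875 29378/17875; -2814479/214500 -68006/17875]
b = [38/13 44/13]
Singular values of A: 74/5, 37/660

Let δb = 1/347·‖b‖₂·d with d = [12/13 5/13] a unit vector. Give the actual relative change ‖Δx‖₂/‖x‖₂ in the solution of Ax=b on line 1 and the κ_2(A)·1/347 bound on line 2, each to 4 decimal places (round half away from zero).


from the listed singular values, σ₁ = 74/5, σ_n = 37/660
condition number: (74/5) ÷ (37/660) = 264.0000
perturbation bound = 264.0000·1/347 = 0.7608
solve Ax = b  →  x = [-20.1081 68.4595]
‖b‖₂ = 4.4721 and ‖x‖₂ = 71.3515
Δx = A⁻¹·δb where δb = 1/347·4.4721·d; ‖Δx‖ = 0.2299
dividing the unrounded norms, ‖Δx‖/‖x‖ = 0.0032
realised/bound (from unrounded values) ≈ 0.0042

0.0032
0.7608


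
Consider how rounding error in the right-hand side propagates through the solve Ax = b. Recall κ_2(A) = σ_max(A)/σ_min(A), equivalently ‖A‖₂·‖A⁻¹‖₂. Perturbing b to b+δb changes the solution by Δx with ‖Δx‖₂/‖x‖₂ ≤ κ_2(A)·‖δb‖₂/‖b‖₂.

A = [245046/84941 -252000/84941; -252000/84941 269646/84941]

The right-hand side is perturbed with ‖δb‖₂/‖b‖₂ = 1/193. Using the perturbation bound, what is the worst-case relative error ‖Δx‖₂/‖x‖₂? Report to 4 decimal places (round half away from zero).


form AᵀA = [146910276/8579041 -154224000/8579041; -154224000/8579041 161965476/8579041] with trace 367272/10201 and determinant 1296/10201
λ_max, λ_min = (367272/10201 ± √134835840000/104060401)/2 = 36, 36/10201
κ_2(A) = √(λ_max/λ_min) = √(36 / (36/10201)) = 101.0000
bound on ‖Δx‖/‖x‖: κ·ε = 101.0000·1/193 = 0.5233

0.5233


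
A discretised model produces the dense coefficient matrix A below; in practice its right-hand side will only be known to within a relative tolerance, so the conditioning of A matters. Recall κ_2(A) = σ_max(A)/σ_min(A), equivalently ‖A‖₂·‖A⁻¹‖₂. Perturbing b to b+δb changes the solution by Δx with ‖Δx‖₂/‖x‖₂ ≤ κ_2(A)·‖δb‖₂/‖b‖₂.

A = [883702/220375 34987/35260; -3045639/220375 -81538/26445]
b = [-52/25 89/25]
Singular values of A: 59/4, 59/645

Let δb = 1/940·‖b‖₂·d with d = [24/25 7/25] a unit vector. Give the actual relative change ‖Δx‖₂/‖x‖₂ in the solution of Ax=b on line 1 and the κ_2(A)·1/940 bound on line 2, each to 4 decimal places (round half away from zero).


0.0044
0.1715

σ_max = 59/4, σ_min = 59/645
κ = σ_max/σ_min = (59/4)/(59/645) = 161.2500
bound on ‖Δx‖/‖x‖: κ·ε = 161.2500·1/940 = 0.1715
solve Ax = b  →  x = [2.1352 -10.7251]
‖b‖₂ = 4.1231 and ‖x‖₂ = 10.9356
δb = ε·‖b‖·d = [0.0042 0.0012]; solving A·Δx = δb gives ‖Δx‖ = 0.0480
dividing the unrounded norms, ‖Δx‖/‖x‖ = 0.0044
so the bound overstates the realised error by a factor of ≈ 39.1209 (computed from the unrounded values)


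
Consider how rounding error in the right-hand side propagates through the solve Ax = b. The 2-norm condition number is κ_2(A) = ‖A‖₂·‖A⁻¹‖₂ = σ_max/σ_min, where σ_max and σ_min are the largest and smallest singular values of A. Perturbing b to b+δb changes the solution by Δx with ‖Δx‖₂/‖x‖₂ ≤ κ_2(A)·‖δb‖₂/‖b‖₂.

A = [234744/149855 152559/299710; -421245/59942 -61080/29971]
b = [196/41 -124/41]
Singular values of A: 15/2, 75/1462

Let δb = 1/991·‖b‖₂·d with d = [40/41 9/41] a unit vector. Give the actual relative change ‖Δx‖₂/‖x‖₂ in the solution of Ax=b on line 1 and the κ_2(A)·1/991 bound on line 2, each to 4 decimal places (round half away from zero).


largest singular value 15/2, smallest 75/1462
κ = σ_max/σ_min = (15/2)/(75/1462) = 146.2000
worst-case relative error ≤ 146.2000 × 1/991 = 0.1475
solve Ax = b  →  x = [-21.3205 75.0037]
‖b‖ = 5.6569, ‖x‖ = 77.9752
with δb = [0.0056 0.0013], A·Δx = δb → ‖Δx‖ = 0.1113
dividing the unrounded norms, ‖Δx‖/‖x‖ = 0.0014
tightness: 0.0014 against a bound of 0.1475 (unrounded ratio ≈ 0.0097)

0.0014
0.1475


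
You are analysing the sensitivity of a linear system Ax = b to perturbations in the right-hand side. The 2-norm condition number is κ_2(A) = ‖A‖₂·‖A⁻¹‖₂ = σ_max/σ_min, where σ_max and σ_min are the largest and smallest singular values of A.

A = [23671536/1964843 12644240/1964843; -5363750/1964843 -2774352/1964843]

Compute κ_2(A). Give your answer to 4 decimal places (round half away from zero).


M = AᵀA = [350452962916/2296613929 186906313440/2296613929; 186906313440/2296613929 99686992384/2296613929]. tr(M)=1557577700/7946761, det(M)=2458624/7946761
eigenvalues of AᵀA: λ = (tr ± √(tr²−4·det))/2 = 196, 12544/7946761
κ_2(A) = √(λ_max/λ_min) = √(196 / (12544/7946761)) = 352.3750

352.3750


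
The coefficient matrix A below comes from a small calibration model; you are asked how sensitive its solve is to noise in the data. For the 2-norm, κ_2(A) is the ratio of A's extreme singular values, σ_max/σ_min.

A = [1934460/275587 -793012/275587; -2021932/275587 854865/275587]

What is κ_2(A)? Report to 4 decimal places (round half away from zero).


182.7500

M = AᵀA = [9310754464/90307009 -3879344700/90307009; -3879344700/90307009 1616720809/90307009]. tr(M)=64659617/534361, det(M)=234256/534361
solving λ² − 64659617/534361·λ + 234256/534361 = 0 gives λ = 121, 1936/534361
κ_2(A) = √(λ_max/λ_min) = √(121 / (1936/534361)) = 182.7500


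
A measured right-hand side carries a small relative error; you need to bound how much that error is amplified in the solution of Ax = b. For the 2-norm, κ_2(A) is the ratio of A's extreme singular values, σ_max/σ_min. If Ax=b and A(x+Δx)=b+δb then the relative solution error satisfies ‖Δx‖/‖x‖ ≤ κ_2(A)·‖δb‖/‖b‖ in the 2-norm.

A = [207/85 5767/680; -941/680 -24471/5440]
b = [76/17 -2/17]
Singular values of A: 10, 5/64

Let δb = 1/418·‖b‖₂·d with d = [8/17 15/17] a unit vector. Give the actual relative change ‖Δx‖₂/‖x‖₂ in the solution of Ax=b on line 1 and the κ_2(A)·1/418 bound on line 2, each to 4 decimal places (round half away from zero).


σ_max = 10, σ_min = 5/64
κ = σ_max/σ_min = 10/(5/64) = 128.0000
worst-case relative error ≤ 128.0000 × 1/418 = 0.3062
solve Ax = b  →  x = [-24.4640 7.5520]
2-norm of b is 4.4721; of x, 25.6031
with δb = [0.0050 0.0094], A·Δx = δb → ‖Δx‖ = 0.1369
realised ‖Δx‖/‖x‖ = 0.0053
tightness: 0.0053 against a bound of 0.3062 (unrounded ratio ≈ 0.0175)

0.0053
0.3062


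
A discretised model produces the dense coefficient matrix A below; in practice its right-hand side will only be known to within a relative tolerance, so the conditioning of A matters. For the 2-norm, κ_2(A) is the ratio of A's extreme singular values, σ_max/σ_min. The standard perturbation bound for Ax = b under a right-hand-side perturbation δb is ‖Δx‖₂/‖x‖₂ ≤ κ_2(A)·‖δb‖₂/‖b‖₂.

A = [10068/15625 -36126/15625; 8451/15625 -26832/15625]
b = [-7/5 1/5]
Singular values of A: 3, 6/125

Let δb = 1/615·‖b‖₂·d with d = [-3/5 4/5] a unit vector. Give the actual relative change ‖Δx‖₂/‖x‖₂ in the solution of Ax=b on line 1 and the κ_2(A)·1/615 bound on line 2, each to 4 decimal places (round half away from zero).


from the listed singular values, σ₁ = 3, σ_n = 6/125
κ = σ_max/σ_min = 3/(6/125) = 62.5000
perturbation bound = 62.5000·1/615 = 0.1016
solve Ax = b  →  x = [19.9067 6.1533]
2-norm of b is 1.4142; of x, 20.8360
Δx = A⁻¹·δb where δb = 1/615·1.4142·d; ‖Δx‖ = 0.0479
relative error = 0.0023
realised/bound (from unrounded values) ≈ 0.0226

0.0023
0.1016


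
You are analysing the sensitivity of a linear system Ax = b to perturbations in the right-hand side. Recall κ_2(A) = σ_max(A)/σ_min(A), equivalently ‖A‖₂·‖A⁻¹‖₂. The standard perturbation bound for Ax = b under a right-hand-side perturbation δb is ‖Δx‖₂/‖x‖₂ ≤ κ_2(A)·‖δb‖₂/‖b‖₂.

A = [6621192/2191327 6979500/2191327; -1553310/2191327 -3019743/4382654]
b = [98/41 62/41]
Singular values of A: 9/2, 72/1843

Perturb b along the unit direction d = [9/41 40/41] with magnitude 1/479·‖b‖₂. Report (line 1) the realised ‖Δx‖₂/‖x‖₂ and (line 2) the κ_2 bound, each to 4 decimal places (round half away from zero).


0.0030
0.2405

from the listed singular values, σ₁ = 9/2, σ_n = 72/1843
κ = σ_max/σ_min = (9/2)/(72/1843) = 115.1875
bound on ‖Δx‖/‖x‖: κ·ε = 115.1875·1/479 = 0.2405
solve Ax = b  →  x = [-36.7653 35.6284]
2-norm of b is 2.8284; of x, 51.1964
Δx = A⁻¹·δb where δb = 1/479·2.8284·d; ‖Δx‖ = 0.1511
realised ‖Δx‖/‖x‖ = 0.0030
so the bound overstates the realised error by a factor of ≈ 81.4529 (computed from the unrounded values)


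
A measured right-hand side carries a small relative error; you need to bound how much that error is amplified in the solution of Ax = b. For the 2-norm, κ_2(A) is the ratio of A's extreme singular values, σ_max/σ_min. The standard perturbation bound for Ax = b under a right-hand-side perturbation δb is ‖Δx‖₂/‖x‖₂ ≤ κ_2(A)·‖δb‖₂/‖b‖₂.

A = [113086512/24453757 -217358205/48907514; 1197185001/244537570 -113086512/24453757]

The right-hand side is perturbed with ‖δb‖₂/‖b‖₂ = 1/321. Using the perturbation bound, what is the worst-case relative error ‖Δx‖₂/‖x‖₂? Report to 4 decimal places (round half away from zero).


0.7247

M = AᵀA = [3224860697089161/71104189228900 -153559383039216/3555209461445; -153559383039216/3555209461445 117002171303361/2844167569156]. tr(M)=3656310927273/42273596450, det(M)=1870130025/13527550864
eigenvalues of AᵀA: λ = (tr ± √(tr²−4·det))/2 = 8649/100, 5405625/3381887716
κ = σ_max/σ_min = (93/10)/(2325/58154) = 232.6160
perturbation bound = 232.6160·1/321 = 0.7247


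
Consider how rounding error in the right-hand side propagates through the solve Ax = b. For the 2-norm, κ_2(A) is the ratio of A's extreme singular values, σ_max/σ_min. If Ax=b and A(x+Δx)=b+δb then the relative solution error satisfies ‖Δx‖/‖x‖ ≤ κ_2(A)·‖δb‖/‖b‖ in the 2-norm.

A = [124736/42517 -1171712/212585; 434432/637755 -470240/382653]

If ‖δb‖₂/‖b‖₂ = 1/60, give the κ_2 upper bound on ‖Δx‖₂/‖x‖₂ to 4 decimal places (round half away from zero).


4.5750

form AᵀA = [2194837504/241958025 -2469044224/145174815; -2469044224/145174815 69443052544/2177622225] with trace 61727744/1507005 and determinant 4194304/188375625
char-poly roots: 1024/25 and 4096/7535025
κ_2(A) = √(λ_max/λ_min) = √((1024/25) / (4096/7535025)) = 274.5000
κ_2(A)·‖δb‖/‖b‖ = 4.5750


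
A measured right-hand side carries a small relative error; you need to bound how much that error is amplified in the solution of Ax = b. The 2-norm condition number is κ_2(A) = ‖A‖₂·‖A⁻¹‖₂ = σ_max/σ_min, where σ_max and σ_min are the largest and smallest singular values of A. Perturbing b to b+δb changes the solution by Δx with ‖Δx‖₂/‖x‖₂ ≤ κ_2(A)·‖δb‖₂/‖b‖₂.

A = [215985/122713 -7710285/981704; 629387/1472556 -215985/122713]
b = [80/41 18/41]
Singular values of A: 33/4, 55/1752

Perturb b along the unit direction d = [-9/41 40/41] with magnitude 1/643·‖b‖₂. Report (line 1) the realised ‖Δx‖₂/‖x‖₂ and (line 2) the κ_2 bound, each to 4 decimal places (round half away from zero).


0.4087
0.4087

from the listed singular values, σ₁ = 33/4, σ_n = 55/1752
κ = σ_max/σ_min = (33/4)/(55/1752) = 262.8000
perturbation bound = 262.8000·1/643 = 0.4087
solve Ax = b  →  x = [0.0532 -0.2365]
‖b‖₂ = 2.0000 and ‖x‖₂ = 0.2424
re-solving with b+δb shifts x by Δx of norm 0.0991
relative error = 0.4087
so the bound is sharp here: realised error equals the bound


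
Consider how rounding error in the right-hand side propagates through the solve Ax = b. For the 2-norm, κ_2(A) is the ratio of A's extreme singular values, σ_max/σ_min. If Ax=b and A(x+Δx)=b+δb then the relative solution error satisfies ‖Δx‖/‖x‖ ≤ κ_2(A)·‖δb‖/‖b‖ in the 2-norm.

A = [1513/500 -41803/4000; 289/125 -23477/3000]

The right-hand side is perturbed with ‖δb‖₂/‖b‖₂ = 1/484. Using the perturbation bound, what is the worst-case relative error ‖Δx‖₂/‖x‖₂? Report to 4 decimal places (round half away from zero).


AᵀA = [725101/50000 -59660293/1200000; -59660293/1200000 4909225949/28800000]; tr = 42615073/230400, det = 83521/360000
char-poly roots: 4624/25 and 289/230400
σ_max=√(4624/25)=(68/5), σ_min=√(289/230400)=(17/480) → κ = 384.0000
bound on ‖Δx‖/‖x‖: κ·ε = 384.0000·1/484 = 0.7934

0.7934
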